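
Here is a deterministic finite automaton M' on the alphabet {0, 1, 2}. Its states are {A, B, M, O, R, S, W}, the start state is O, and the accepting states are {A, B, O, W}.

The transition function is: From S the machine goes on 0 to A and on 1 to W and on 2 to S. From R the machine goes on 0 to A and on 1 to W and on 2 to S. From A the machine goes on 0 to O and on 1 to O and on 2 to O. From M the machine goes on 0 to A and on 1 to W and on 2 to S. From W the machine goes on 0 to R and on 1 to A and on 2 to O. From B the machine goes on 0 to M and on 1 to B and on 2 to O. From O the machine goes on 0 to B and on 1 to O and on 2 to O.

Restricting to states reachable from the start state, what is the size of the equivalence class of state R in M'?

Every state is reachable, so we keep all 7.
P0 = {A,B,O,W} | {M,R,S}.
Split {A,B,O,W} by δ(·,0) → {A,O} and {B,W}.
Refine {A,O} on symbol 0: members go to different blocks, giving {O} and {A}.
Refine {B,W} on symbol 1: members go to different blocks, giving {B} and {W}.
Stable partition: {O} | {M,R,S} | {B} | {A} | {W} — 5 equivalence classes.
State R belongs to the block {M,R,S}, which has 3 states.

3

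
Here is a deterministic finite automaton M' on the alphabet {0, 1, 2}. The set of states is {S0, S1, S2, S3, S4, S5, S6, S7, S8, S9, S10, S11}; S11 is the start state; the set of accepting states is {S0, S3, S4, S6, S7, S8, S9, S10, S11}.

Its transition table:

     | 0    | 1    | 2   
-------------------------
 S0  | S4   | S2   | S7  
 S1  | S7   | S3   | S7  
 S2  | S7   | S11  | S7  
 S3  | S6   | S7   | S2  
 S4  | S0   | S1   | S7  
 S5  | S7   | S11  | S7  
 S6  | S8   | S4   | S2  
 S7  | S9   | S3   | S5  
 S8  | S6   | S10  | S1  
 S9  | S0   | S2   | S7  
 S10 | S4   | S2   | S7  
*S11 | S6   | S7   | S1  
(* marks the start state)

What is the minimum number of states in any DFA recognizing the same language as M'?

5

All states are reachable from the start state.
P0 = {S0,S3,S4,S6,S7,S8,S9,S10,S11} | {S1,S2,S5}.
On input 1, block {S0,S3,S4,S6,S7,S8,S9,S10,S11} splits into {S3,S6,S7,S8,S11} and {S0,S4,S9,S10}.
Split {S3,S6,S7,S8,S11} by δ(·,0) → {S3,S6,S8,S11} and {S7}.
Split {S3,S6,S8,S11} by δ(·,1) → {S3,S11} and {S6,S8}.
Stable partition: {S3,S11} | {S1,S2,S5} | {S0,S4,S9,S10} | {S7} | {S6,S8} — 5 equivalence classes.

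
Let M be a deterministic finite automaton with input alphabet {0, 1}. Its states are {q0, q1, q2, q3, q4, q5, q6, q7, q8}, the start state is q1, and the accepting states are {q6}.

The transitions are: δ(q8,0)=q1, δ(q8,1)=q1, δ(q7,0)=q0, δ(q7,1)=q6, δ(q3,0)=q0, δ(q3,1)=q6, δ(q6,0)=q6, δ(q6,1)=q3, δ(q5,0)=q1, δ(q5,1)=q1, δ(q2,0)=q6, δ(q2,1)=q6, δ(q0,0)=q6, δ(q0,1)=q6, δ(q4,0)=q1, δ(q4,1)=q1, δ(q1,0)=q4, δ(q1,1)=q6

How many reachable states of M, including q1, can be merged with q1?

1

Reachable states from the start: {q0,q1,q3,q4,q6}. Unreachable: {q2,q5,q7,q8} — drop them.
P0 = {q6} | {q0,q1,q3,q4}.
On input 0, block {q0,q1,q3,q4} splits into {q1,q3,q4} and {q0}.
Split {q1,q3,q4} by δ(·,0) → {q1,q4} and {q3}.
Split {q1,q4} by δ(·,1) → {q1} and {q4}.
Stable partition: {q6} | {q1} | {q0} | {q3} | {q4} — 5 equivalence classes.
The equivalence class containing q1 is {q1}, of size 1.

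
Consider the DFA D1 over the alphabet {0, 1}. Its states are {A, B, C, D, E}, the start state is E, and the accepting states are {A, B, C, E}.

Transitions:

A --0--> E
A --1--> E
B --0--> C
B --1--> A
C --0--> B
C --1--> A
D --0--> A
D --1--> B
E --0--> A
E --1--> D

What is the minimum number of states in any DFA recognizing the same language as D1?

All states are reachable from the start state.
P0 = {A,B,C,E} | {D}.
On input 1, block {A,B,C,E} splits into {A,B,C} and {E}.
On input 0, block {A,B,C} splits into {B,C} and {A}.
No further refinement is possible. Final partition (4 blocks): {B,C} | {D} | {E} | {A}.

4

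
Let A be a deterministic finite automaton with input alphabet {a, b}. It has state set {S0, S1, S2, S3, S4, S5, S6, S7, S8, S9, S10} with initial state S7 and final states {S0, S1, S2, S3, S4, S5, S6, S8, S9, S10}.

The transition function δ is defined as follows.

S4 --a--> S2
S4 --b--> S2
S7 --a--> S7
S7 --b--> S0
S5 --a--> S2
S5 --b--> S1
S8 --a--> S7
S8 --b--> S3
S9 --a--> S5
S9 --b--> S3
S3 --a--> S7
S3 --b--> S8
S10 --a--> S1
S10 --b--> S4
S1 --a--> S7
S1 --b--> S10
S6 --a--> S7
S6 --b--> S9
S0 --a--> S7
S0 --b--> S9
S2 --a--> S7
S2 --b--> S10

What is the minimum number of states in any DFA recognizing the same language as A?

7

Reachable states from the start: {S0,S1,S2,S3,S4,S5,S7,S8,S9,S10}. Unreachable: {S6} — drop them.
Start with accepting vs non-accepting: {S0,S1,S2,S3,S4,S5,S8,S9,S10} | {S7}.
Split {S0,S1,S2,S3,S4,S5,S8,S9,S10} by δ(·,a) → {S0,S1,S2,S3,S8} and {S4,S5,S9,S10}.
Refine {S0,S1,S2,S3,S8} on symbol b: members go to different blocks, giving {S0,S1,S2} and {S3,S8}.
Split {S4,S5,S9,S10} by δ(·,a) → {S4,S5,S10} and {S9}.
On input b, block {S0,S1,S2} splits into {S1,S2} and {S0}.
Refine {S4,S5,S10} on symbol b: members go to different blocks, giving {S4,S5} and {S10}.
The partition is now stable with 7 blocks: {S1,S2} | {S7} | {S4,S5} | {S3,S8} | {S9} | {S0} | {S10}.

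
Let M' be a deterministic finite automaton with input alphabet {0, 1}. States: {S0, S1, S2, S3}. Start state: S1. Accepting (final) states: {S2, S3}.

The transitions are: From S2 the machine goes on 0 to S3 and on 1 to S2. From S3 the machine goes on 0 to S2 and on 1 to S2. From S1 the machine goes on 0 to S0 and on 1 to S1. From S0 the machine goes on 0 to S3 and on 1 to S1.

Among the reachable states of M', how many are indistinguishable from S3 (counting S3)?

2

Every state is reachable, so we keep all 4.
Start with accepting vs non-accepting: {S2,S3} | {S0,S1}.
Refine {S0,S1} on symbol 0: members go to different blocks, giving {S0} and {S1}.
No further refinement is possible. Final partition (3 blocks): {S2,S3} | {S0} | {S1}.
The equivalence class containing S3 is {S2,S3}, of size 2.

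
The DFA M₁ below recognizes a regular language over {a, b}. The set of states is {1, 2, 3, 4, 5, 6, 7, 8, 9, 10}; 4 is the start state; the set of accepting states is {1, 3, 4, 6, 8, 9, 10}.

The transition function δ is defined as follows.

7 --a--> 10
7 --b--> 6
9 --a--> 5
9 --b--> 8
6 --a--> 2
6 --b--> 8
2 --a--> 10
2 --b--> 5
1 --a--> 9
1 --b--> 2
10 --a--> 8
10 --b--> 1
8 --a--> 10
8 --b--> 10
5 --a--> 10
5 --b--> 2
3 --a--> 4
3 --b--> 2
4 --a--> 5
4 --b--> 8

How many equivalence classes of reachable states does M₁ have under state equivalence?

5

First remove the unreachable states {3,6,7}; 7 states remain.
P0 = {1,4,8,9,10} | {2,5}.
On input a, block {1,4,8,9,10} splits into {1,8,10} and {4,9}.
On input a, block {1,8,10} splits into {8,10} and {1}.
Refine {8,10} on symbol b: members go to different blocks, giving {8} and {10}.
The partition is now stable with 5 blocks: {8} | {2,5} | {4,9} | {1} | {10}.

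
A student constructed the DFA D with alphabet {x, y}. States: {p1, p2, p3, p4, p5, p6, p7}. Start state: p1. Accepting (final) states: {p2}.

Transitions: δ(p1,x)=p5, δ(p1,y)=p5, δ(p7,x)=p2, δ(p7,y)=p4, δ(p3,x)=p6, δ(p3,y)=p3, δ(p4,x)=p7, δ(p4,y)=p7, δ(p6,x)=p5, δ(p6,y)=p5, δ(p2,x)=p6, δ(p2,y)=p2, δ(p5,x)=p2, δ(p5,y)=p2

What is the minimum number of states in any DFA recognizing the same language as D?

First remove the unreachable states {p3,p4,p7}; 4 states remain.
P0 = {p2} | {p1,p5,p6}.
On input x, block {p1,p5,p6} splits into {p1,p6} and {p5}.
Stable partition: {p2} | {p1,p6} | {p5} — 3 equivalence classes.

3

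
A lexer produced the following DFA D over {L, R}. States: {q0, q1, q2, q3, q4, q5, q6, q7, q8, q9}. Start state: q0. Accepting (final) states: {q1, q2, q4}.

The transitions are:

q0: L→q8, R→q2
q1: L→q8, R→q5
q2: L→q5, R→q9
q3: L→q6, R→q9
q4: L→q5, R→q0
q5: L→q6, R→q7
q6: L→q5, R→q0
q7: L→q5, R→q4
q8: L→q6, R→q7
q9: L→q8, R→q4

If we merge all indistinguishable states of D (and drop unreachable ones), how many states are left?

Reachable states from the start: {q0,q2,q4,q5,q6,q7,q8,q9}. Unreachable: {q1,q3} — drop them.
Start with accepting vs non-accepting: {q2,q4} | {q0,q5,q6,q7,q8,q9}.
Split {q0,q5,q6,q7,q8,q9} by δ(·,R) → {q0,q7,q9} and {q5,q6,q8}.
No further refinement is possible. Final partition (3 blocks): {q2,q4} | {q0,q7,q9} | {q5,q6,q8}.

3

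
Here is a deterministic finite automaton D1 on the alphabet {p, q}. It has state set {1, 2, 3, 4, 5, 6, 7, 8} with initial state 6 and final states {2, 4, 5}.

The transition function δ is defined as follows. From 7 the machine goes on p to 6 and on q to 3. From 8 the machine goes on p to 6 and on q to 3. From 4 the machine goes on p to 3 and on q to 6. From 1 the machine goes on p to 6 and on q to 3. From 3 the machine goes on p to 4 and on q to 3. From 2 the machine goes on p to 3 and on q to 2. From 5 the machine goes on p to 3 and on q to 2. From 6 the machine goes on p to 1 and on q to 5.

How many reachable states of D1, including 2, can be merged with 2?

Reachable states from the start: {1,2,3,4,5,6}. Unreachable: {7,8} — drop them.
Initial partition by acceptance: {2,4,5} | {1,3,6}.
Refine {2,4,5} on symbol q: members go to different blocks, giving {2,5} and {4}.
Refine {1,3,6} on symbol p: members go to different blocks, giving {1,6} and {3}.
Refine {1,6} on symbol q: members go to different blocks, giving {1} and {6}.
No further refinement is possible. Final partition (5 blocks): {2,5} | {1} | {4} | {3} | {6}.
State 2 belongs to the block {2,5}, which has 2 states.

2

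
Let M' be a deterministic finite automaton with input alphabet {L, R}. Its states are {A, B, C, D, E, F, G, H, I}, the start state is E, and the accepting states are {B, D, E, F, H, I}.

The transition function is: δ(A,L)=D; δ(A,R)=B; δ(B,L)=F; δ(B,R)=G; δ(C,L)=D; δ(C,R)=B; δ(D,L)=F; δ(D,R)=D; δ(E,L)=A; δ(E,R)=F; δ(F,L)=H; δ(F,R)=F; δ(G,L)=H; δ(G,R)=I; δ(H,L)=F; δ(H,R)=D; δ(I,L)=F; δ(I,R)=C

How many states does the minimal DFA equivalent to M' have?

Every state is reachable, so we keep all 9.
Initial partition by acceptance: {B,D,E,F,H,I} | {A,C,G}.
Split {B,D,E,F,H,I} by δ(·,L) → {B,D,F,H,I} and {E}.
On input R, block {B,D,F,H,I} splits into {D,F,H} and {B,I}.
Stable partition: {D,F,H} | {A,C,G} | {E} | {B,I} — 4 equivalence classes.

4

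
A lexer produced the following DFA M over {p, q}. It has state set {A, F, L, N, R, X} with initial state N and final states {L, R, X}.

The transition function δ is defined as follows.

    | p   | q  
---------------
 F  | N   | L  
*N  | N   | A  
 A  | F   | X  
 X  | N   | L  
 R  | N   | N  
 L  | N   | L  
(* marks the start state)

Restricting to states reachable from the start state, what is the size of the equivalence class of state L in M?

States {R} cannot be reached from the start state, so discard them.
P0 = {L,X} | {A,F,N}.
Refine {A,F,N} on symbol q: members go to different blocks, giving {A,F} and {N}.
Split {A,F} by δ(·,p) → {A} and {F}.
The partition is now stable with 4 blocks: {L,X} | {A} | {N} | {F}.
The equivalence class containing L is {L,X}, of size 2.

2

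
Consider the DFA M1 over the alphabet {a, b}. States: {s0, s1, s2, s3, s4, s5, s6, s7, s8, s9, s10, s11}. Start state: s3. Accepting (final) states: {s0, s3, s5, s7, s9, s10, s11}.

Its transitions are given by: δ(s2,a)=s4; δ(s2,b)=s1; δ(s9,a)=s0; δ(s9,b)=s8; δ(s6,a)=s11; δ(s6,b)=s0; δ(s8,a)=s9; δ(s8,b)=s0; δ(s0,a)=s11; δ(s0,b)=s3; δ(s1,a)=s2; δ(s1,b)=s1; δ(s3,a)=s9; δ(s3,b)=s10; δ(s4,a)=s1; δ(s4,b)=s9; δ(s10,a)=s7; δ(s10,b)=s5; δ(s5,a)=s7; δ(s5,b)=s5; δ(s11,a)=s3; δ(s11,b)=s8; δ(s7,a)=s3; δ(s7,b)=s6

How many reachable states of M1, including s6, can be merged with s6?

2

States {s1,s2,s4} cannot be reached from the start state, so discard them.
Start with accepting vs non-accepting: {s0,s3,s5,s7,s9,s10,s11} | {s6,s8}.
Refine {s0,s3,s5,s7,s9,s10,s11} on symbol b: members go to different blocks, giving {s0,s3,s5,s10} and {s7,s9,s11}.
The partition is now stable with 3 blocks: {s0,s3,s5,s10} | {s6,s8} | {s7,s9,s11}.
The equivalence class containing s6 is {s6,s8}, of size 2.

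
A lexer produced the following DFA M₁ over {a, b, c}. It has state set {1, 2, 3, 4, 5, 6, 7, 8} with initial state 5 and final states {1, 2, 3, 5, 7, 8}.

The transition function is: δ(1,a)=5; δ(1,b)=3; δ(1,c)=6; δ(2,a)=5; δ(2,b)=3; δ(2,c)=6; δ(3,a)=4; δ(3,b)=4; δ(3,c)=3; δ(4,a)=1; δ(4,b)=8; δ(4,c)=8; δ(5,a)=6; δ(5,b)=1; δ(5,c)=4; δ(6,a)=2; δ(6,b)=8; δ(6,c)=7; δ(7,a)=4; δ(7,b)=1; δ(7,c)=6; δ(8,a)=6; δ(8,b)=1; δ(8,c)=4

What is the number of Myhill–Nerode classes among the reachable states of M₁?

P0 = {1,2,3,5,7,8} | {4,6}.
Refine {1,2,3,5,7,8} on symbol a: members go to different blocks, giving {3,5,7,8} and {1,2}.
Refine {3,5,7,8} on symbol b: members go to different blocks, giving {5,7,8} and {3}.
The partition is now stable with 4 blocks: {5,7,8} | {4,6} | {1,2} | {3}.

4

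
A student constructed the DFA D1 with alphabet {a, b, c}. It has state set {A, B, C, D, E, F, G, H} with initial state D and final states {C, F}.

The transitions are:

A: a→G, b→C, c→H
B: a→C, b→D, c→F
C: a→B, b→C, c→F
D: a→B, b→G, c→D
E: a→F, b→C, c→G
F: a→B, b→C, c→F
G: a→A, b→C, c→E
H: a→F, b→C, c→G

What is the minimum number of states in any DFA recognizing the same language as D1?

5

All states are reachable from the start state.
P0 = {C,F} | {A,B,D,E,G,H}.
On input a, block {A,B,D,E,G,H} splits into {A,D,G} and {B,E,H}.
Refine {A,D,G} on symbol a: members go to different blocks, giving {A,G} and {D}.
On input b, block {B,E,H} splits into {E,H} and {B}.
Stable partition: {C,F} | {A,G} | {E,H} | {D} | {B} — 5 equivalence classes.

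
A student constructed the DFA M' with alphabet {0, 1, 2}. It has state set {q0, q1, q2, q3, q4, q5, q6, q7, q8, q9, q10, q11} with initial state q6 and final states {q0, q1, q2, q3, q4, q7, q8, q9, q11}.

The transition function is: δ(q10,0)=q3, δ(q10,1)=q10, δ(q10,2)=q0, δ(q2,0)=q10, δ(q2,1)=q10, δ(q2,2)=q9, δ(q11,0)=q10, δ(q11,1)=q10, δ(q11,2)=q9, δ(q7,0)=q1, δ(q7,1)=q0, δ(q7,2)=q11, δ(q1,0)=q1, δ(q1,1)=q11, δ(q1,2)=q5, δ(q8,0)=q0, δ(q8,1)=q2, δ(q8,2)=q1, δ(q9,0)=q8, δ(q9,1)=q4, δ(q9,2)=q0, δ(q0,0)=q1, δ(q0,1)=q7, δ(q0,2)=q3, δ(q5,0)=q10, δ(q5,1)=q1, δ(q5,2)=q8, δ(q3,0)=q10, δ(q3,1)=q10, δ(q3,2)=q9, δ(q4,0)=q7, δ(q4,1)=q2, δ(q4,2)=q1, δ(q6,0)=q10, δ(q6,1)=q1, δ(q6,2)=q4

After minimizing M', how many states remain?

P0 = {q0,q1,q2,q3,q4,q7,q8,q9,q11} | {q5,q6,q10}.
Refine {q0,q1,q2,q3,q4,q7,q8,q9,q11} on symbol 0: members go to different blocks, giving {q0,q1,q4,q7,q8,q9} and {q2,q3,q11}.
Refine {q0,q1,q4,q7,q8,q9} on symbol 1: members go to different blocks, giving {q0,q7,q9} and {q1,q4,q8}.
On input 1, block {q0,q7,q9} splits into {q0,q7} and {q9}.
Split {q5,q6,q10} by δ(·,0) → {q5,q6} and {q10}.
Refine {q1,q4,q8} on symbol 0: members go to different blocks, giving {q4,q8} and {q1}.
No further refinement is possible. Final partition (7 blocks): {q0,q7} | {q5,q6} | {q2,q3,q11} | {q4,q8} | {q9} | {q10} | {q1}.

7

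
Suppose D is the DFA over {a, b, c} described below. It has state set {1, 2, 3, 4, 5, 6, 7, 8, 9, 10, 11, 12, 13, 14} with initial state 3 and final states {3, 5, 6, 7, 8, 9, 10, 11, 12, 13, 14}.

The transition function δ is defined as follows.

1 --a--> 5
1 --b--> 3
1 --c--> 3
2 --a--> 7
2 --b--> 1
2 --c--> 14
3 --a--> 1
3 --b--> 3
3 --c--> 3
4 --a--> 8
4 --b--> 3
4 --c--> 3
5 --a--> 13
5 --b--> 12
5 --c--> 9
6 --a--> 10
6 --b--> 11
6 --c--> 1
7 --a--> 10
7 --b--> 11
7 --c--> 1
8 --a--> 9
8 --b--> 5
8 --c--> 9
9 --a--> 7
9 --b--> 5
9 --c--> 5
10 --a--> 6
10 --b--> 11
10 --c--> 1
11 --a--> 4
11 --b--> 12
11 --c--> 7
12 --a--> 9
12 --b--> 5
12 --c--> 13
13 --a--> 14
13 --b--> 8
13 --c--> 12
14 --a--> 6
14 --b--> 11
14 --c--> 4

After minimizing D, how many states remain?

6

States {2} cannot be reached from the start state, so discard them.
Initial partition by acceptance: {3,5,6,7,8,9,10,11,12,13,14} | {1,4}.
On input a, block {3,5,6,7,8,9,10,11,12,13,14} splits into {5,6,7,8,9,10,12,13,14} and {3,11}.
Split {5,6,7,8,9,10,12,13,14} by δ(·,b) → {5,8,9,12,13} and {6,7,10,14}.
Split {5,8,9,12,13} by δ(·,a) → {5,8,12} and {9,13}.
Split {3,11} by δ(·,b) → {3} and {11}.
No further refinement is possible. Final partition (6 blocks): {5,8,12} | {1,4} | {3} | {6,7,10,14} | {9,13} | {11}.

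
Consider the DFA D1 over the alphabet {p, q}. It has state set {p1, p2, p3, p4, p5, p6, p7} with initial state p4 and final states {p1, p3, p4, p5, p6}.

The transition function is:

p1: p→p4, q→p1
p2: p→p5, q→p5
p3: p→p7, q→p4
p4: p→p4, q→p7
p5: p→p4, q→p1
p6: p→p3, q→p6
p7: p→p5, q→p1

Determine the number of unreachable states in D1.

3

Starting at p4 and following transitions, the reachable set is {p1, p4, p5, p7}. That leaves p2, p3, p6 unreachable — 3 in total.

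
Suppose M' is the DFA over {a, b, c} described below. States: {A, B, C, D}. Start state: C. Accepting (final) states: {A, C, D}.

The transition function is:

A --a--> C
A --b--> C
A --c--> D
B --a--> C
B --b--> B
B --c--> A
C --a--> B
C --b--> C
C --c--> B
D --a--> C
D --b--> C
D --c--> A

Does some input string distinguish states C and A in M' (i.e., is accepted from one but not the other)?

Yes

Every state is reachable, so we keep all 4.
Start with accepting vs non-accepting: {A,C,D} | {B}.
Split {A,C,D} by δ(·,a) → {A,D} and {C}.
Stable partition: {A,D} | {B} | {C} — 3 equivalence classes.
C and A end up in different blocks, so they are distinguishable. For instance, the string 'a' is accepted from only A.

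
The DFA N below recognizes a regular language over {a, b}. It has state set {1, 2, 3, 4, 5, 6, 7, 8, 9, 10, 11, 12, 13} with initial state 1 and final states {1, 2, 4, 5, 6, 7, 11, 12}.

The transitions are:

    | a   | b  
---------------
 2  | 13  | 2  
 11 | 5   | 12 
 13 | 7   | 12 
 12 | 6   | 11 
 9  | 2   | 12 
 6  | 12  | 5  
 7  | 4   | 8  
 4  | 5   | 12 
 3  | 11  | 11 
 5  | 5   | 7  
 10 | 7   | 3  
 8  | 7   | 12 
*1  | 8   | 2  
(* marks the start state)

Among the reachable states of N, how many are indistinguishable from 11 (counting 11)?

First remove the unreachable states {3,9,10}; 10 states remain.
Initial partition by acceptance: {1,2,4,5,6,7,11,12} | {8,13}.
On input a, block {1,2,4,5,6,7,11,12} splits into {4,5,6,7,11,12} and {1,2}.
Refine {4,5,6,7,11,12} on symbol b: members go to different blocks, giving {4,5,6,11,12} and {7}.
On input b, block {4,5,6,11,12} splits into {4,6,11,12} and {5}.
Refine {4,6,11,12} on symbol a: members go to different blocks, giving {4,11} and {6,12}.
Refine {6,12} on symbol b: members go to different blocks, giving {6} and {12}.
The partition is now stable with 7 blocks: {4,11} | {8,13} | {1,2} | {7} | {5} | {6} | {12}.
State 11 belongs to the block {4,11}, which has 2 states.

2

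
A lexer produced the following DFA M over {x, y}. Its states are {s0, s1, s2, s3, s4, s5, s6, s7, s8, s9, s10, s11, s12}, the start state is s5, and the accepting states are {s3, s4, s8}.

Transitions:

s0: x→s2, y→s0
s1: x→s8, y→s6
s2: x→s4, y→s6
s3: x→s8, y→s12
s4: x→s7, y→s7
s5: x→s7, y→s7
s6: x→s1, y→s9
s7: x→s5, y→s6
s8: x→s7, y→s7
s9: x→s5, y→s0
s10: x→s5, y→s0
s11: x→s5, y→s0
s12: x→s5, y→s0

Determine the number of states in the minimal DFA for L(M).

7

Reachable states from the start: {s0,s1,s2,s4,s5,s6,s7,s8,s9}. Unreachable: {s3,s10,s11,s12} — drop them.
Start with accepting vs non-accepting: {s4,s8} | {s0,s1,s2,s5,s6,s7,s9}.
Refine {s0,s1,s2,s5,s6,s7,s9} on symbol x: members go to different blocks, giving {s0,s5,s6,s7,s9} and {s1,s2}.
Refine {s0,s5,s6,s7,s9} on symbol x: members go to different blocks, giving {s5,s7,s9} and {s0,s6}.
Split {s5,s7,s9} by δ(·,y) → {s7,s9} and {s5}.
On input y, block {s0,s6} splits into {s0} and {s6}.
Split {s7,s9} by δ(·,y) → {s7} and {s9}.
No further refinement is possible. Final partition (7 blocks): {s4,s8} | {s7} | {s1,s2} | {s0} | {s5} | {s6} | {s9}.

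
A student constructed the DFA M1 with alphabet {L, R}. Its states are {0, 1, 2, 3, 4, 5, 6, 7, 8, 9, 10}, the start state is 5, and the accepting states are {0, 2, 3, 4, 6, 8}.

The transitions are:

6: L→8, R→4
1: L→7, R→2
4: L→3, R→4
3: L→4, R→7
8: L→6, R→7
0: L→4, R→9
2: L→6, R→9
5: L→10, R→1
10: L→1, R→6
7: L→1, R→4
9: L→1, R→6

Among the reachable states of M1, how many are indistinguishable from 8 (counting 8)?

States {0} cannot be reached from the start state, so discard them.
Initial partition by acceptance: {2,3,4,6,8} | {1,5,7,9,10}.
Refine {2,3,4,6,8} on symbol R: members go to different blocks, giving {2,3,8} and {4,6}.
Refine {1,5,7,9,10} on symbol R: members go to different blocks, giving {7,9,10} and {1} and {5}.
No further refinement is possible. Final partition (5 blocks): {2,3,8} | {7,9,10} | {4,6} | {1} | {5}.
State 8 belongs to the block {2,3,8}, which has 3 states.

3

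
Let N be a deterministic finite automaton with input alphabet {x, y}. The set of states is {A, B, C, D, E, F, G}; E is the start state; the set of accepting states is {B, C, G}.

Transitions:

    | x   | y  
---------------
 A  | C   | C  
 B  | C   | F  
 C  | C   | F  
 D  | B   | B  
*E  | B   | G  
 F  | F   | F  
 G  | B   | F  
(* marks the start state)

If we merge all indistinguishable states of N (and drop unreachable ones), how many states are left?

States {A,D} cannot be reached from the start state, so discard them.
P0 = {B,C,G} | {E,F}.
Split {E,F} by δ(·,x) → {E} and {F}.
The partition is now stable with 3 blocks: {B,C,G} | {E} | {F}.

3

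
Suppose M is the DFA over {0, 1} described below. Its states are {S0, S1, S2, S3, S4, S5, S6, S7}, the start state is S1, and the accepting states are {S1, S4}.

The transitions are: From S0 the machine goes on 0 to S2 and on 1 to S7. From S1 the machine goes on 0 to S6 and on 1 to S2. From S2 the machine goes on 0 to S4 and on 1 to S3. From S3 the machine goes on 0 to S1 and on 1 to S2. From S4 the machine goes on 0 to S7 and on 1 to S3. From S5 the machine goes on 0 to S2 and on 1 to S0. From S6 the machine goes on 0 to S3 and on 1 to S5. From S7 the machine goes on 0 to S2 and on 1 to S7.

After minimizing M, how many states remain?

3

Initial partition by acceptance: {S1,S4} | {S0,S2,S3,S5,S6,S7}.
Split {S0,S2,S3,S5,S6,S7} by δ(·,0) → {S0,S5,S6,S7} and {S2,S3}.
Stable partition: {S1,S4} | {S0,S5,S6,S7} | {S2,S3} — 3 equivalence classes.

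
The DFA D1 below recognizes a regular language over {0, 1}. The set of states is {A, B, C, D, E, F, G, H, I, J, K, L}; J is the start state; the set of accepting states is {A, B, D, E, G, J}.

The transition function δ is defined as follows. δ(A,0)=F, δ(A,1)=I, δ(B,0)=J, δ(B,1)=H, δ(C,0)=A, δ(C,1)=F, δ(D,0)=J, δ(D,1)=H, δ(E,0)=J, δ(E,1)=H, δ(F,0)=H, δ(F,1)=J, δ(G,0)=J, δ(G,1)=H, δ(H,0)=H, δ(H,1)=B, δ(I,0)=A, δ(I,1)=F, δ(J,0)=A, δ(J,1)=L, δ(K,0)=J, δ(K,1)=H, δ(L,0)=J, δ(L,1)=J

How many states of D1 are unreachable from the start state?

5

No path from J leads to C, D, E, G, K; the other 7 states are all reachable.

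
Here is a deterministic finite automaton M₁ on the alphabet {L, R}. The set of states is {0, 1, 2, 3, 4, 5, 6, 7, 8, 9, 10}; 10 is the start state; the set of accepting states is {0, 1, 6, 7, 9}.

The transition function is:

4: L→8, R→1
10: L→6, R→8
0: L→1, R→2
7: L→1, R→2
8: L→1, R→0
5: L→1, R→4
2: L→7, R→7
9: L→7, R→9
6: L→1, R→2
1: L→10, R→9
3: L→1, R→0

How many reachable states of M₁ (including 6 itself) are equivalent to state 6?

First remove the unreachable states {3,4,5}; 8 states remain.
P0 = {0,1,6,7,9} | {2,8,10}.
On input L, block {0,1,6,7,9} splits into {0,6,7,9} and {1}.
Refine {0,6,7,9} on symbol L: members go to different blocks, giving {0,6,7} and {9}.
Split {2,8,10} by δ(·,L) → {2,10} and {8}.
Refine {2,10} on symbol R: members go to different blocks, giving {2} and {10}.
The partition is now stable with 6 blocks: {0,6,7} | {2} | {1} | {9} | {8} | {10}.
State 6 belongs to the block {0,6,7}, which has 3 states.

3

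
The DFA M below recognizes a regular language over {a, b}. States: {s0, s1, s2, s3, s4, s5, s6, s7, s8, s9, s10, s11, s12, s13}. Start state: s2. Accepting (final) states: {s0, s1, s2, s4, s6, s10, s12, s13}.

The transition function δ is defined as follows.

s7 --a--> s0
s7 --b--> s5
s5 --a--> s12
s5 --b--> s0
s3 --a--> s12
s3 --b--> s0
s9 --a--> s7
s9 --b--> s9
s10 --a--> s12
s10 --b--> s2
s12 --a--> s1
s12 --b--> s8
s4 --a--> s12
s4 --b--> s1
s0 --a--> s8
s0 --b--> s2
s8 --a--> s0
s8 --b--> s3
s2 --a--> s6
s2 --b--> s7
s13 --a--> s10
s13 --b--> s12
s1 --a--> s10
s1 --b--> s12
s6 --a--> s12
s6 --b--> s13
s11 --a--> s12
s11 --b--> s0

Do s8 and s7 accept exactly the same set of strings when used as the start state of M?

Reachable states from the start: {s0,s1,s2,s3,s5,s6,s7,s8,s10,s12,s13}. Unreachable: {s4,s9,s11} — drop them.
Start with accepting vs non-accepting: {s0,s1,s2,s6,s10,s12,s13} | {s3,s5,s7,s8}.
Split {s0,s1,s2,s6,s10,s12,s13} by δ(·,a) → {s1,s2,s6,s10,s12,s13} and {s0}.
Refine {s1,s2,s6,s10,s12,s13} on symbol b: members go to different blocks, giving {s1,s6,s10,s13} and {s2,s12}.
On input a, block {s1,s6,s10,s13} splits into {s1,s13} and {s6,s10}.
Refine {s3,s5,s7,s8} on symbol a: members go to different blocks, giving {s3,s5} and {s7,s8}.
On input a, block {s2,s12} splits into {s2} and {s12}.
Refine {s6,s10} on symbol b: members go to different blocks, giving {s6} and {s10}.
The partition is now stable with 8 blocks: {s1,s13} | {s3,s5} | {s0} | {s2} | {s6} | {s7,s8} | {s12} | {s10}.
s8 and s7 lie in the same block of the stable partition, so they are equivalent — no string distinguishes them.

Yes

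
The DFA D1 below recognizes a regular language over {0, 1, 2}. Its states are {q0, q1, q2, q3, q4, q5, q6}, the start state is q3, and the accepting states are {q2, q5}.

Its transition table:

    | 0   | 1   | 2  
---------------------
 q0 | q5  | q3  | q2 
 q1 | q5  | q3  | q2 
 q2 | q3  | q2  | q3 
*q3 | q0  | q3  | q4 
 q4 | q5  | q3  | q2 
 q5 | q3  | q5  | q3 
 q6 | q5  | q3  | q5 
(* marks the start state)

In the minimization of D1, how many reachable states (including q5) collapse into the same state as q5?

2

Reachable states from the start: {q0,q2,q3,q4,q5}. Unreachable: {q1,q6} — drop them.
Initial partition by acceptance: {q2,q5} | {q0,q3,q4}.
On input 0, block {q0,q3,q4} splits into {q0,q4} and {q3}.
No further refinement is possible. Final partition (3 blocks): {q2,q5} | {q0,q4} | {q3}.
The equivalence class containing q5 is {q2,q5}, of size 2.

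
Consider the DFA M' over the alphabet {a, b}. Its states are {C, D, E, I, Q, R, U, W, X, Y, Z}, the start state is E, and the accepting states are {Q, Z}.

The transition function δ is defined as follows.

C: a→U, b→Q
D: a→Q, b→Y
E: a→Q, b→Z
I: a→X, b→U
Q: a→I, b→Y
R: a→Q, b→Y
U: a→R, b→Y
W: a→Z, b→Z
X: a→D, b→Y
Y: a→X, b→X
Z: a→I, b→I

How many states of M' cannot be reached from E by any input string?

2

BFS from E reaches {D, E, I, Q, R, U, X, Y, Z}; the 2 state(s) C, W are never visited.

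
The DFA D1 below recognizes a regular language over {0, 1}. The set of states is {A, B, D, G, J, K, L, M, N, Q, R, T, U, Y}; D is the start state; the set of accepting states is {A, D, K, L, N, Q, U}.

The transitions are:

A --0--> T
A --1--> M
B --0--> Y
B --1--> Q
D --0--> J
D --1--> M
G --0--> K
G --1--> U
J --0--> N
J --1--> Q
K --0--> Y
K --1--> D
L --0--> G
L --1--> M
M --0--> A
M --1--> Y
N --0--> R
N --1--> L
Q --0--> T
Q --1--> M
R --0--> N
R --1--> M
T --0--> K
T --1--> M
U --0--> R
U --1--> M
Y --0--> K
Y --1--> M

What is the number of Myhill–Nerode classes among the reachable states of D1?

States {B} cannot be reached from the start state, so discard them.
Initial partition by acceptance: {A,D,K,L,N,Q,U} | {G,J,M,R,T,Y}.
Split {A,D,K,L,N,Q,U} by δ(·,1) → {A,D,L,Q,U} and {K,N}.
On input 0, block {G,J,M,R,T,Y} splits into {G,J,R,T,Y} and {M}.
On input 1, block {G,J,R,T,Y} splits into {R,T,Y} and {G,J}.
Refine {A,D,L,Q,U} on symbol 0: members go to different blocks, giving {A,Q,U} and {D,L}.
Stable partition: {A,Q,U} | {R,T,Y} | {K,N} | {M} | {G,J} | {D,L} — 6 equivalence classes.

6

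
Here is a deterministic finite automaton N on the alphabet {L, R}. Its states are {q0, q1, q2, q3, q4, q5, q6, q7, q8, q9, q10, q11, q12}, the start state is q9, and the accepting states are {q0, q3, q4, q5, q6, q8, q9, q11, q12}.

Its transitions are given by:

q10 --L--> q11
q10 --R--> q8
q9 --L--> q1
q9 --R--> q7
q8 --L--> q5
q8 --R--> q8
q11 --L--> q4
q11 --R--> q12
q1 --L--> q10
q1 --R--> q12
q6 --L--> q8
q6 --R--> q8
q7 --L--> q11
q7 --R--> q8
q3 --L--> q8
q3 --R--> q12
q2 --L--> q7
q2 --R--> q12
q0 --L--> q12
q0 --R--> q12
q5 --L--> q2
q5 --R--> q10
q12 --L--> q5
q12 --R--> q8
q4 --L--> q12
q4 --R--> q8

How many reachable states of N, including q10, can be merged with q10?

2

States {q0,q3,q6} cannot be reached from the start state, so discard them.
Start with accepting vs non-accepting: {q4,q5,q8,q9,q11,q12} | {q1,q2,q7,q10}.
Refine {q4,q5,q8,q9,q11,q12} on symbol L: members go to different blocks, giving {q4,q8,q11,q12} and {q5,q9}.
Refine {q4,q8,q11,q12} on symbol L: members go to different blocks, giving {q4,q11} and {q8,q12}.
On input L, block {q4,q11} splits into {q4} and {q11}.
Refine {q1,q2,q7,q10} on symbol L: members go to different blocks, giving {q1,q2} and {q7,q10}.
Stable partition: {q4} | {q1,q2} | {q5,q9} | {q8,q12} | {q11} | {q7,q10} — 6 equivalence classes.
State q10 belongs to the block {q7,q10}, which has 2 states.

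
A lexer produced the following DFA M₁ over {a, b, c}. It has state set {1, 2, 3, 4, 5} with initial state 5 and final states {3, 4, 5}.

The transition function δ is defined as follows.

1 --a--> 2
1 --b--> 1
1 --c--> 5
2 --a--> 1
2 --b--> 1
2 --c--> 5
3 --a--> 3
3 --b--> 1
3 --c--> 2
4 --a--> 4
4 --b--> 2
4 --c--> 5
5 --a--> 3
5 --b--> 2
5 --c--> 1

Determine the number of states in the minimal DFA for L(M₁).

States {4} cannot be reached from the start state, so discard them.
P0 = {3,5} | {1,2}.
No further refinement is possible. Final partition (2 blocks): {3,5} | {1,2}.

2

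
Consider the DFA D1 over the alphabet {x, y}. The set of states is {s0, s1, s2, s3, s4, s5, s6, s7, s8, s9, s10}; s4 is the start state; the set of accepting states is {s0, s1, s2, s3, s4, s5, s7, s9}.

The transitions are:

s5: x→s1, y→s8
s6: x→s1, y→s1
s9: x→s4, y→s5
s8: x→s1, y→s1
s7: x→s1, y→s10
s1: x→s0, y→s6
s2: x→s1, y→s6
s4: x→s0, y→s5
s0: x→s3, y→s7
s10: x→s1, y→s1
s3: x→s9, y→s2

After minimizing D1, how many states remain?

Start with accepting vs non-accepting: {s0,s1,s2,s3,s4,s5,s7,s9} | {s6,s8,s10}.
Refine {s0,s1,s2,s3,s4,s5,s7,s9} on symbol y: members go to different blocks, giving {s0,s3,s4,s9} and {s1,s2,s5,s7}.
Refine {s1,s2,s5,s7} on symbol x: members go to different blocks, giving {s2,s5,s7} and {s1}.
No further refinement is possible. Final partition (4 blocks): {s0,s3,s4,s9} | {s6,s8,s10} | {s2,s5,s7} | {s1}.

4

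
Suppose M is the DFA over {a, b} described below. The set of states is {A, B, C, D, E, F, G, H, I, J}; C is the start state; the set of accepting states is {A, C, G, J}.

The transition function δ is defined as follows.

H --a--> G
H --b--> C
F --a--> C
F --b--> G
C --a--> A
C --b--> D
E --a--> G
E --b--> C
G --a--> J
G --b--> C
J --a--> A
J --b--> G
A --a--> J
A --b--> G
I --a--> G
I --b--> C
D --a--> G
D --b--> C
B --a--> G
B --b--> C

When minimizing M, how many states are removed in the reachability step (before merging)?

No path from C leads to B, E, F, H, I; the other 5 states are all reachable.

5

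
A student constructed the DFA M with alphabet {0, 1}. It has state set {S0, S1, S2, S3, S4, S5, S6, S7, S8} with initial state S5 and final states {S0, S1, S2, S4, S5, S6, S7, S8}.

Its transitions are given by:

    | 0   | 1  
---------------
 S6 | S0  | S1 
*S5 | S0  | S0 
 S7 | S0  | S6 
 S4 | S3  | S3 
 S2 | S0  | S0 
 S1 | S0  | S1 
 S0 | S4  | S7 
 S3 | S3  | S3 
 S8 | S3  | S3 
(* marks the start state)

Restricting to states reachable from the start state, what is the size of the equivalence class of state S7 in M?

3

Reachable states from the start: {S0,S1,S3,S4,S5,S6,S7}. Unreachable: {S2,S8} — drop them.
Initial partition by acceptance: {S0,S1,S4,S5,S6,S7} | {S3}.
Split {S0,S1,S4,S5,S6,S7} by δ(·,0) → {S0,S1,S5,S6,S7} and {S4}.
Refine {S0,S1,S5,S6,S7} on symbol 0: members go to different blocks, giving {S1,S5,S6,S7} and {S0}.
Split {S1,S5,S6,S7} by δ(·,1) → {S1,S6,S7} and {S5}.
The partition is now stable with 5 blocks: {S1,S6,S7} | {S3} | {S4} | {S0} | {S5}.
The equivalence class containing S7 is {S1,S6,S7}, of size 3.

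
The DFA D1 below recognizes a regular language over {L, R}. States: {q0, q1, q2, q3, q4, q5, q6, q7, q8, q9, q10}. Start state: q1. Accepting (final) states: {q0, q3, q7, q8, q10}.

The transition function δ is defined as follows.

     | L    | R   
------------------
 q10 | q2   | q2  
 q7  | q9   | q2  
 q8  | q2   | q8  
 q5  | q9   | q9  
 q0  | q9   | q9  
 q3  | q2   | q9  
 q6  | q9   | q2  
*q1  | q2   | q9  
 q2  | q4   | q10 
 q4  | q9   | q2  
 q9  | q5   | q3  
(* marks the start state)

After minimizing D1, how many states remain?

First remove the unreachable states {q0,q6,q7,q8}; 7 states remain.
Start with accepting vs non-accepting: {q3,q10} | {q1,q2,q4,q5,q9}.
Refine {q1,q2,q4,q5,q9} on symbol R: members go to different blocks, giving {q1,q4,q5} and {q2,q9}.
No further refinement is possible. Final partition (3 blocks): {q3,q10} | {q1,q4,q5} | {q2,q9}.

3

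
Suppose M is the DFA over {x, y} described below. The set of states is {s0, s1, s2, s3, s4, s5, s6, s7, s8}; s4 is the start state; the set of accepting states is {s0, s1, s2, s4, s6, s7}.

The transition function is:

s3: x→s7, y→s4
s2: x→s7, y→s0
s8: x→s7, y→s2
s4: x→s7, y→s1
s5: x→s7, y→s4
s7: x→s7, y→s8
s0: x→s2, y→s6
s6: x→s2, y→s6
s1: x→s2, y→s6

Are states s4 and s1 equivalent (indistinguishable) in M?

No

States {s3,s5} cannot be reached from the start state, so discard them.
Initial partition by acceptance: {s0,s1,s2,s4,s6,s7} | {s8}.
On input y, block {s0,s1,s2,s4,s6,s7} splits into {s0,s1,s2,s4,s6} and {s7}.
On input x, block {s0,s1,s2,s4,s6} splits into {s0,s1,s6} and {s2,s4}.
The partition is now stable with 4 blocks: {s0,s1,s6} | {s8} | {s7} | {s2,s4}.
s4 and s1 end up in different blocks, so they are distinguishable. For instance, the string 'xy' is accepted from only s1.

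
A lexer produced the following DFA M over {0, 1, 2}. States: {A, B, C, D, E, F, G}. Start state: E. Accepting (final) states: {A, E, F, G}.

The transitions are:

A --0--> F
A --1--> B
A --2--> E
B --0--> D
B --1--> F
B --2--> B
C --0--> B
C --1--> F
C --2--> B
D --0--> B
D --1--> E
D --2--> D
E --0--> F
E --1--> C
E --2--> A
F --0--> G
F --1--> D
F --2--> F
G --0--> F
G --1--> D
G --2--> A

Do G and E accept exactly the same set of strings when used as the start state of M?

All states are reachable from the start state.
Initial partition by acceptance: {A,E,F,G} | {B,C,D}.
No further refinement is possible. Final partition (2 blocks): {A,E,F,G} | {B,C,D}.
G and E lie in the same block of the stable partition, so they are equivalent — no string distinguishes them.

Yes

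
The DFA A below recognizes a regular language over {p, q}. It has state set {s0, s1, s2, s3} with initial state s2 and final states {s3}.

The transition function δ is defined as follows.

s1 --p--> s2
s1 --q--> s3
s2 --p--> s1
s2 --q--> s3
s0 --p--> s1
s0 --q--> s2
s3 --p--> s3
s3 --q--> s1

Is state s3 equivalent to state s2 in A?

No

States {s0} cannot be reached from the start state, so discard them.
Initial partition by acceptance: {s3} | {s1,s2}.
The partition is now stable with 2 blocks: {s3} | {s1,s2}.
s3 and s2 end up in different blocks, so they are distinguishable. For instance, the string 'ε' is accepted from only s3.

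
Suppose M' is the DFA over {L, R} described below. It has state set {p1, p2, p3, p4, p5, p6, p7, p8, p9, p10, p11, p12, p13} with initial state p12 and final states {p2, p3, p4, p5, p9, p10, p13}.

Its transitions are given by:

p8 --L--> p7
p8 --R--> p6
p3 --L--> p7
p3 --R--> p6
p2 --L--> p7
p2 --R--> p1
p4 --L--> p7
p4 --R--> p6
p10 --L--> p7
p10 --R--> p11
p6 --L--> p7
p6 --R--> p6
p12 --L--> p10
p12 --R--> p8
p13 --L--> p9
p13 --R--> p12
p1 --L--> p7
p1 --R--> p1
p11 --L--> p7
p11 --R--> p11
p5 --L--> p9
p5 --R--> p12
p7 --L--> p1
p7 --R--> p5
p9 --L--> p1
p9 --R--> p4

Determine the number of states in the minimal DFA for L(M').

Reachable states from the start: {p1,p4,p5,p6,p7,p8,p9,p10,p11,p12}. Unreachable: {p2,p3,p13} — drop them.
Start with accepting vs non-accepting: {p4,p5,p9,p10} | {p1,p6,p7,p8,p11,p12}.
Split {p4,p5,p9,p10} by δ(·,L) → {p4,p9,p10} and {p5}.
On input R, block {p4,p9,p10} splits into {p4,p10} and {p9}.
Split {p1,p6,p7,p8,p11,p12} by δ(·,L) → {p1,p6,p7,p8,p11} and {p12}.
Refine {p1,p6,p7,p8,p11} on symbol R: members go to different blocks, giving {p1,p6,p8,p11} and {p7}.
The partition is now stable with 6 blocks: {p4,p10} | {p1,p6,p8,p11} | {p5} | {p9} | {p12} | {p7}.

6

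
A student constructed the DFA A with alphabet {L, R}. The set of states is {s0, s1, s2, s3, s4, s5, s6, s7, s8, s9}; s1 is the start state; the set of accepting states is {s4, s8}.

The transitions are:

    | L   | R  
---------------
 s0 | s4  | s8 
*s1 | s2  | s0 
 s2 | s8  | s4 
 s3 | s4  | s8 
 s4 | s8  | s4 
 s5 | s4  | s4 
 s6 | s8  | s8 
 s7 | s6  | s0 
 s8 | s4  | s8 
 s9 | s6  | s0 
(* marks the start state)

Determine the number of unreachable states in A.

No path from s1 leads to s3, s5, s6, s7, s9; the other 5 states are all reachable.

5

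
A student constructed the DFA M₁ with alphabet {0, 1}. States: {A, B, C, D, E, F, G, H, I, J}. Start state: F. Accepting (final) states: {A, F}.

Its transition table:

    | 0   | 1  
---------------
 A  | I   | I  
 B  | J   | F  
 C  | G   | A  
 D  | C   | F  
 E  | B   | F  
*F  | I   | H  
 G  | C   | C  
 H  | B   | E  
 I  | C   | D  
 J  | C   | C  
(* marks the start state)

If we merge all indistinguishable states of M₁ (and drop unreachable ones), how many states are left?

Initial partition by acceptance: {A,F} | {B,C,D,E,G,H,I,J}.
Refine {B,C,D,E,G,H,I,J} on symbol 1: members go to different blocks, giving {B,C,D,E} and {G,H,I,J}.
Split {B,C,D,E} by δ(·,0) → {B,C} and {D,E}.
On input 1, block {G,H,I,J} splits into {G,J} and {H,I}.
Stable partition: {A,F} | {B,C} | {G,J} | {D,E} | {H,I} — 5 equivalence classes.

5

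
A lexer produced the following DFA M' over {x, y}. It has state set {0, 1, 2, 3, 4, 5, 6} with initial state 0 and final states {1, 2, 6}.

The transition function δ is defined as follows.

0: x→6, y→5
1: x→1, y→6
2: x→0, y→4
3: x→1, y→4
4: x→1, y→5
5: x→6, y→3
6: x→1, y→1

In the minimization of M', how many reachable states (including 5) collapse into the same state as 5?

4

States {2} cannot be reached from the start state, so discard them.
Initial partition by acceptance: {1,6} | {0,3,4,5}.
Stable partition: {1,6} | {0,3,4,5} — 2 equivalence classes.
The equivalence class containing 5 is {0,3,4,5}, of size 4.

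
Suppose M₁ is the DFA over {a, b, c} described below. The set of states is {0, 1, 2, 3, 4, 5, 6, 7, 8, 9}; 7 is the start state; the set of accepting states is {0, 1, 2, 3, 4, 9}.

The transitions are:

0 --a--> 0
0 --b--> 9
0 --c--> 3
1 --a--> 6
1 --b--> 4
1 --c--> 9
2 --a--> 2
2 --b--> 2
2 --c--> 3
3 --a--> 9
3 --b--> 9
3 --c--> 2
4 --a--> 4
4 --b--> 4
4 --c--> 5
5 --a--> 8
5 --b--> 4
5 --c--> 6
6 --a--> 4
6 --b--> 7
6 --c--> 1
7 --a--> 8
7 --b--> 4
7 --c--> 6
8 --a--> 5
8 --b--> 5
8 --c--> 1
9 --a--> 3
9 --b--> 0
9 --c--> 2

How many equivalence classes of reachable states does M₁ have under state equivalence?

Every state is reachable, so we keep all 10.
Initial partition by acceptance: {0,1,2,3,4,9} | {5,6,7,8}.
On input a, block {0,1,2,3,4,9} splits into {0,2,3,4,9} and {1}.
Split {0,2,3,4,9} by δ(·,c) → {0,2,3,9} and {4}.
On input a, block {5,6,7,8} splits into {5,7,8} and {6}.
Refine {5,7,8} on symbol b: members go to different blocks, giving {5,7} and {8}.
Stable partition: {0,2,3,9} | {5,7} | {1} | {4} | {6} | {8} — 6 equivalence classes.

6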